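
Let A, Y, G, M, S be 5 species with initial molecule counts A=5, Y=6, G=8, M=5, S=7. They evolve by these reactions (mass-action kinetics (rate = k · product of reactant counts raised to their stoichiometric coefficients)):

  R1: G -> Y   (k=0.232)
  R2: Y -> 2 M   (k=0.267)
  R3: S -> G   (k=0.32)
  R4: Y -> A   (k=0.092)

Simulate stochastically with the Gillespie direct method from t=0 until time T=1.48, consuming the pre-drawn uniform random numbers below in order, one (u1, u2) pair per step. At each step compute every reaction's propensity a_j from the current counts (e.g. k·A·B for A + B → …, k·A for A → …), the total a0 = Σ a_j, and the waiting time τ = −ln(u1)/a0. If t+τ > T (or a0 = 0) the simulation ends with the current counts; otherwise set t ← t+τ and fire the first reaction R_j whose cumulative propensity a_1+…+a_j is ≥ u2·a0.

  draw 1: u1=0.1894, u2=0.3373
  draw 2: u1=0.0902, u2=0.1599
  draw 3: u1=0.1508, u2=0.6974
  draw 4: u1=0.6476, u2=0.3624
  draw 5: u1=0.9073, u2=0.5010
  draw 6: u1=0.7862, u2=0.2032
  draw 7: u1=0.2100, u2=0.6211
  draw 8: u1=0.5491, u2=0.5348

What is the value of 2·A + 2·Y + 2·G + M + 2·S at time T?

Check how each reaction changes W = 2·A + 2·Y + 2·G + M + 2·S (weight of products minus weight of reactants):
R1: G -> Y: (2·1) − (2·1) = 2 − 2 = 0
R2: Y -> 2 M: (1·2) − (2·1) = 2 − 2 = 0
R3: S -> G: (2·1) − (2·1) = 2 − 2 = 0
R4: Y -> A: (2·1) − (2·1) = 2 − 2 = 0
Every reaction leaves W unchanged, so W is conserved and no simulation is needed: W(T) = W(0) = 2·5 + 2·6 + 2·8 + 5 + 2·7 = 57

Value at T = 57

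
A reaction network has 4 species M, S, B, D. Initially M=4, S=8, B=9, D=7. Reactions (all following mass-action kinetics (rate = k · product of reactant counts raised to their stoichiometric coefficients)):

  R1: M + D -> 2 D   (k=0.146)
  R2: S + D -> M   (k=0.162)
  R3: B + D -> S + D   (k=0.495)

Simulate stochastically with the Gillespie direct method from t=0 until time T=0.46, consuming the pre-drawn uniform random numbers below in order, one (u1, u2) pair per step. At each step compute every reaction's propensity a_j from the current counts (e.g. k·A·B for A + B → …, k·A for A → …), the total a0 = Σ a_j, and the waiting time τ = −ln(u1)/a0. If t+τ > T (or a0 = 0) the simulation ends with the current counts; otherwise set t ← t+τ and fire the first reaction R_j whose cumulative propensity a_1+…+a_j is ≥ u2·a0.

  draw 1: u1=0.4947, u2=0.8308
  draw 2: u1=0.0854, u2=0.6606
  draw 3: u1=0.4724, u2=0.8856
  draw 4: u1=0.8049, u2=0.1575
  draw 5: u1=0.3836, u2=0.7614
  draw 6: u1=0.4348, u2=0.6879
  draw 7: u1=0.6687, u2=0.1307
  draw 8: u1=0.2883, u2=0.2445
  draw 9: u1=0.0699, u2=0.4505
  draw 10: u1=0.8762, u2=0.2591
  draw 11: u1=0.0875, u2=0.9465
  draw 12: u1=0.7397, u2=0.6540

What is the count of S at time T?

t=0.000: M=4 S=8 B=9 D=7
Draw 1: a1=4.088, a2=9.072, a3=31.185, a0=44.345; τ=−ln(0.4947)/44.345=0.016 → t=0.016; u2·a0=0.8308·44.345=36.842; a1+a2=13.160 < 36.842 ≤ a1+…+a3=44.345 → R3 fires; M=4 S=9 B=8 D=7
Draw 2: a1=4.088, a2=10.206, a3=27.720, a0=42.014; τ=−ln(0.0854)/42.014=0.059 → t=0.074; u2·a0=0.6606·42.014=27.754; a1+a2=14.294 < 27.754 ≤ a1+…+a3=42.014 → R3 fires; M=4 S=10 B=7 D=7
Draw 3: a1=4.088, a2=11.340, a3=24.255, a0=39.683; τ=−ln(0.4724)/39.683=0.019 → t=0.093; u2·a0=0.8856·39.683=35.143; a1+a2=15.428 < 35.143 ≤ a1+…+a3=39.683 → R3 fires; M=4 S=11 B=6 D=7
Draw 4: a1=4.088, a2=12.474, a3=20.790, a0=37.352; τ=−ln(0.8049)/37.352=0.006 → t=0.099; u2·a0=0.1575·37.352=5.883; a1=4.088 < 5.883 ≤ a1+a2=16.562 → R2 fires; M=5 S=10 B=6 D=6
Draw 5: a1=4.380, a2=9.720, a3=17.820, a0=31.920; τ=−ln(0.3836)/31.920=0.030 → t=0.129; u2·a0=0.7614·31.920=24.304; a1+a2=14.100 < 24.304 ≤ a1+…+a3=31.920 → R3 fires; M=5 S=11 B=5 D=6
Draw 6: a1=4.380, a2=10.692, a3=14.850, a0=29.922; τ=−ln(0.4348)/29.922=0.028 → t=0.157; u2·a0=0.6879·29.922=20.583; a1+a2=15.072 < 20.583 ≤ a1+…+a3=29.922 → R3 fires; M=5 S=12 B=4 D=6
Draw 7: a1=4.380, a2=11.664, a3=11.880, a0=27.924; τ=−ln(0.6687)/27.924=0.014 → t=0.171; u2·a0=0.1307·27.924=3.650 ≤ a1=4.380 → R1 fires; M=4 S=12 B=4 D=7
Draw 8: a1=4.088, a2=13.608, a3=13.860, a0=31.556; τ=−ln(0.2883)/31.556=0.039 → t=0.211; u2·a0=0.2445·31.556=7.715; a1=4.088 < 7.715 ≤ a1+a2=17.696 → R2 fires; M=5 S=11 B=4 D=6
Draw 9: a1=4.380, a2=10.692, a3=11.880, a0=26.952; τ=−ln(0.0699)/26.952=0.099 → t=0.310; u2·a0=0.4505·26.952=12.142; a1=4.380 < 12.142 ≤ a1+a2=15.072 → R2 fires; M=6 S=10 B=4 D=5
Draw 10: a1=4.380, a2=8.100, a3=9.900, a0=22.380; τ=−ln(0.8762)/22.380=0.006 → t=0.315; u2·a0=0.2591·22.380=5.799; a1=4.380 < 5.799 ≤ a1+a2=12.480 → R2 fires; M=7 S=9 B=4 D=4
Draw 11: a1=4.088, a2=5.832, a3=7.920, a0=17.840; τ=−ln(0.0875)/17.840=0.137 → t=0.452; u2·a0=0.9465·17.840=16.886; a1+a2=9.920 < 16.886 ≤ a1+…+a3=17.840 → R3 fires; M=7 S=10 B=3 D=4
Draw 12: a1=4.088, a2=6.480, a3=5.940, a0=16.508; τ=−ln(0.7397)/16.508=0.018 → t=0.470 > T=0.46: stop.
Read off S at T=0.46: 10

S at T = 10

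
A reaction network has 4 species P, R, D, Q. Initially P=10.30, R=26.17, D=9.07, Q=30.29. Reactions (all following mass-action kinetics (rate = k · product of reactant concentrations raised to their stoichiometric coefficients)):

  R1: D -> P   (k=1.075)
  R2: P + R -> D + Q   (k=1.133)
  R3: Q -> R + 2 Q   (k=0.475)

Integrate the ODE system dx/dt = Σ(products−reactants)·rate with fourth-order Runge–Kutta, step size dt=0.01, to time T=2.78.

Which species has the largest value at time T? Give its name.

RK4 with dt=0.01: 278 steps to T=2.78. Trajectory (selected grid times):
t=0.00: P=10.30 R=26.17 D=9.07 Q=30.29
t=0.31: P=1.01 R=17.65 D=18.36 Q=51.83
t=0.62: P=0.89 R=20.10 D=18.48 Q=66.79
t=0.93: P=0.73 R=24.84 D=18.64 Q=84.22
t=1.24: P=0.57 R=32.29 D=18.80 Q=104.48
t=1.54: P=0.43 R=42.54 D=18.94 Q=127.17
t=1.85: P=0.32 R=56.77 D=19.05 Q=154.28
t=2.16: P=0.24 R=75.31 D=19.13 Q=185.69
t=2.47: P=0.19 R=98.82 D=19.18 Q=222.09
t=2.78: P=0.14 R=128.11 D=19.23 Q=264.27
At T=2.78: P=0.14 R=128.11 D=19.23 Q=264.27; the largest is Q.

Dominant species at T: Q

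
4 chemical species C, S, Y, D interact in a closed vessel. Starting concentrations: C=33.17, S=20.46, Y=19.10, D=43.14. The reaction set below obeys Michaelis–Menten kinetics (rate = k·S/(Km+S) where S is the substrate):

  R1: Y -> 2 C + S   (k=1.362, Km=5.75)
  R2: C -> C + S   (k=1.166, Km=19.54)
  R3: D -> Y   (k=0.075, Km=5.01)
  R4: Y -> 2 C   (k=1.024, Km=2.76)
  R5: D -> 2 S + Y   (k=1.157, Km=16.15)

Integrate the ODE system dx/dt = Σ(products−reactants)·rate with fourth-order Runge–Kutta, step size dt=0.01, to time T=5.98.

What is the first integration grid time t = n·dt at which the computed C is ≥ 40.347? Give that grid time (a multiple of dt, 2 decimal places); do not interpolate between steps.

Threshold first reached at t = 1.87

RK4 with dt=0.01: 598 steps to T=5.98. Trajectory (selected grid times):
t=0.00: C=33.17 S=20.46 Y=19.10 D=43.14
t=0.66: C=35.72 S=22.75 Y=18.42 D=42.54
t=1.33: C=38.30 S=25.07 Y=17.74 D=41.94
t=1.86: C=40.32 S=26.91 Y=17.21 D=41.46
t=1.87: C=40.36 S=26.95 Y=17.20 D=41.45
t=1.99: C=40.82 S=27.36 Y=17.08 D=41.34
t=2.66: C=43.35 S=29.69 Y=16.41 D=40.74
t=3.32: C=45.83 S=31.98 Y=15.76 D=40.15
t=3.99: C=48.33 S=34.30 Y=15.11 D=39.55
t=4.65: C=50.76 S=36.58 Y=14.48 D=38.97
t=5.32: C=53.21 S=38.89 Y=13.84 D=38.38
t=5.98: C=55.59 S=41.16 Y=13.23 D=37.80
C(1.86)=40.323 < 40.347 but C(1.87)=40.361 ≥ 40.347, so the first grid time is t=1.87.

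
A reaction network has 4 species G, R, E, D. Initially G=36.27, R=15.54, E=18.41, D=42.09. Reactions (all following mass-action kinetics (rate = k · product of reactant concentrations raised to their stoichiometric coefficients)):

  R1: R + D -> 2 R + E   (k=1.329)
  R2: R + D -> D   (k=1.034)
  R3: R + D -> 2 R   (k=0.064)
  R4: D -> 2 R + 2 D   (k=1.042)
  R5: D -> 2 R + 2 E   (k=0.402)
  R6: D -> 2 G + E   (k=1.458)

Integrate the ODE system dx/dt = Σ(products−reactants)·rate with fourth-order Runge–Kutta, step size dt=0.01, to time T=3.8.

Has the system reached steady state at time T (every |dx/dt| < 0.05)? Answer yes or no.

RK4 with dt=0.01: 380 steps to T=3.8. Trajectory (selected grid times):
t=0.00: G=36.27 R=15.54 E=18.41 D=42.09
t=0.42: G=40.14 R=29.94 E=60.53 D=0.00
t=0.84: G=40.14 R=29.94 E=60.53 D=0.00
t=1.27: G=40.14 R=29.94 E=60.53 D=0.00
t=1.69: G=40.14 R=29.94 E=60.53 D=0.00
t=2.11: G=40.14 R=29.94 E=60.53 D=0.00
t=2.53: G=40.14 R=29.94 E=60.53 D=0.00
t=2.96: G=40.14 R=29.94 E=60.53 D=0.00
t=3.38: G=40.14 R=29.94 E=60.53 D=0.00
t=3.80: G=40.14 R=29.94 E=60.53 D=0.00
Rates at T: R1=0.0000, R2=0.0000, R3=0.0000, R4=0.0000, R5=0.0000, R6=0.0000
dx/dt at T (Σ net stoichiometry × rate): G=+0.0000, R=+0.0000, E=+0.0000, D=-0.0000
Largest |dx/dt| is |-0.0000| (D) < 0.05 → steady.

Steady state at T: yes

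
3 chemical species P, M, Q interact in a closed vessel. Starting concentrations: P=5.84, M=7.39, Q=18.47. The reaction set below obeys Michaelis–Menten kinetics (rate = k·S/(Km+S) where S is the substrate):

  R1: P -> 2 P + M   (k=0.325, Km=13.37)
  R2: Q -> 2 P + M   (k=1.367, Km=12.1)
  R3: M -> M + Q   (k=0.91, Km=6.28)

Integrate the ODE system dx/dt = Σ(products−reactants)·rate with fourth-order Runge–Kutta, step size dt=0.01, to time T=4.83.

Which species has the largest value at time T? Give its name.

RK4 with dt=0.01: 483 steps to T=4.83. Trajectory (selected grid times):
t=0.00: P=5.84 M=7.39 Q=18.47
t=0.54: P=6.79 M=7.89 Q=18.29
t=1.07: P=7.72 M=8.39 Q=18.13
t=1.61: P=8.67 M=8.90 Q=17.97
t=2.15: P=9.62 M=9.41 Q=17.83
t=2.68: P=10.56 M=9.91 Q=17.69
t=3.22: P=11.51 M=10.43 Q=17.55
t=3.76: P=12.47 M=10.95 Q=17.43
t=4.29: P=13.41 M=11.46 Q=17.31
t=4.83: P=14.36 M=11.98 Q=17.19
At T=4.83: P=14.36 M=11.98 Q=17.19; the largest is Q.

Dominant species at T: Q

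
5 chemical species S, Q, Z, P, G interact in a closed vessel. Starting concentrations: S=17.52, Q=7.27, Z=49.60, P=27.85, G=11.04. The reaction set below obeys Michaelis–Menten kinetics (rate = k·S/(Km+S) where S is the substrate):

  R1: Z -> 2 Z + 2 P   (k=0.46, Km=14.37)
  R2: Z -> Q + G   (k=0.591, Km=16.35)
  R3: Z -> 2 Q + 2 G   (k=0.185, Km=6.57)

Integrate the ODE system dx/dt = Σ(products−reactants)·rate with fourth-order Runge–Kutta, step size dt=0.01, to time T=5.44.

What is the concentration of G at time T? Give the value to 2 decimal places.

RK4 with dt=0.01: 544 steps to T=5.44. Trajectory (selected grid times):
t=0.00: S=17.52 Q=7.27 Z=49.60 P=27.85 G=11.04
t=0.60: S=17.52 Q=7.73 Z=49.45 P=28.28 G=11.50
t=1.21: S=17.52 Q=8.20 Z=49.30 P=28.71 G=11.97
t=1.81: S=17.52 Q=8.66 Z=49.15 P=29.14 G=12.43
t=2.42: S=17.52 Q=9.13 Z=48.99 P=29.57 G=12.90
t=3.02: S=17.52 Q=9.60 Z=48.84 P=30.00 G=13.37
t=3.63: S=17.52 Q=10.06 Z=48.69 P=30.43 G=13.83
t=4.23: S=17.52 Q=10.53 Z=48.54 P=30.86 G=14.30
t=4.84: S=17.52 Q=10.99 Z=48.39 P=31.29 G=14.76
t=5.44: S=17.52 Q=11.45 Z=48.24 P=31.72 G=15.22
Read off G at T=5.44: 15.22

G at T = 15.22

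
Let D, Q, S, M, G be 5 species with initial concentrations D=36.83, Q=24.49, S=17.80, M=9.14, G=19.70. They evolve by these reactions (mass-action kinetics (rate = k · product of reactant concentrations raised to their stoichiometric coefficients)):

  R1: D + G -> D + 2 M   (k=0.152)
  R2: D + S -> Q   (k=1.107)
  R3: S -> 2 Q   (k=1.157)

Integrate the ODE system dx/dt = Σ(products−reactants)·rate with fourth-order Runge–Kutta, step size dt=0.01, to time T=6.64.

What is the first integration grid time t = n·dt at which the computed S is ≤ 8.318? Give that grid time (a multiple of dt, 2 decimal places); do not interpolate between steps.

RK4 with dt=0.01: 664 steps to T=6.64. Trajectory (selected grid times):
t=0.00: D=36.83 Q=24.49 S=17.80 M=9.14 G=19.70
t=0.02: D=27.95 Q=33.95 S=8.63 M=12.75 G=17.89
t=0.03: D=25.75 Q=36.32 S=6.34 M=14.18 G=17.18
t=0.74: D=19.68 Q=42.94 S=0.00 M=44.58 G=1.98
t=1.48: D=19.68 Q=42.94 S=0.00 M=48.11 G=0.22
t=2.21: D=19.68 Q=42.94 S=0.00 M=48.49 G=0.02
t=2.95: D=19.68 Q=42.94 S=0.00 M=48.53 G=0.00
t=3.69: D=19.68 Q=42.94 S=0.00 M=48.54 G=0.00
t=4.43: D=19.68 Q=42.94 S=0.00 M=48.54 G=0.00
t=5.16: D=19.68 Q=42.94 S=0.00 M=48.54 G=0.00
t=5.90: D=19.68 Q=42.94 S=0.00 M=48.54 G=0.00
t=6.64: D=19.68 Q=42.94 S=0.00 M=48.54 G=0.00
S(0.02)=8.631 > 8.318 but S(0.03)=6.343 ≤ 8.318, so the first grid time is t=0.03.

Threshold first reached at t = 0.03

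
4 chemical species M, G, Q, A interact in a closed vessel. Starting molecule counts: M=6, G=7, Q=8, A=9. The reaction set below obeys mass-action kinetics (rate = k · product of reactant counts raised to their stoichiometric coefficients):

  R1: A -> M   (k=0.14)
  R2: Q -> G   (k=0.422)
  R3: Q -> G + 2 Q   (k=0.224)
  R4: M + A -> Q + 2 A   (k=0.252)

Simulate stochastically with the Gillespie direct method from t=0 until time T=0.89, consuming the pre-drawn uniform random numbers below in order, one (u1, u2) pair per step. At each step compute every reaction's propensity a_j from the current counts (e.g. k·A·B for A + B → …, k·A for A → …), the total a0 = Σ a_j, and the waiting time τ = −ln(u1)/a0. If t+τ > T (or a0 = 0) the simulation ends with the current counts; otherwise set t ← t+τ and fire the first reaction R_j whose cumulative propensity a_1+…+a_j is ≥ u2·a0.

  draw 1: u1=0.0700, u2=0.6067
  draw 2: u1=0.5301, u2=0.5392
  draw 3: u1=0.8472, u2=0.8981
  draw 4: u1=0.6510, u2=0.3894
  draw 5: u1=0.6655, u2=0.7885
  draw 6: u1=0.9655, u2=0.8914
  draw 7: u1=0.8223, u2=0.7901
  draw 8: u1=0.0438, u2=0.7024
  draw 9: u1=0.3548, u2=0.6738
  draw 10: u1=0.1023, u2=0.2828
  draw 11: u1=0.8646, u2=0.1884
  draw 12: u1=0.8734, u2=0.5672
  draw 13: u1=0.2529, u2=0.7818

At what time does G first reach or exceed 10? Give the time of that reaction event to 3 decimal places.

Threshold first reached at t = 0.593

t=0.000: M=6 G=7 Q=8 A=9
Draw 1: a1=1.260, a2=3.376, a3=1.792, a4=13.608, a0=20.036; τ=−ln(0.0700)/20.036=0.133 → t=0.133; u2·a0=0.6067·20.036=12.156; a1+…+a3=6.428 < 12.156 ≤ a1+…+a4=20.036 → R4 fires; M=5 G=7 Q=9 A=10
Draw 2: a1=1.400, a2=3.798, a3=2.016, a4=12.600, a0=19.814; τ=−ln(0.5301)/19.814=0.032 → t=0.165; u2·a0=0.5392·19.814=10.684; a1+…+a3=7.214 < 10.684 ≤ a1+…+a4=19.814 → R4 fires; M=4 G=7 Q=10 A=11
Draw 3: a1=1.540, a2=4.220, a3=2.240, a4=11.088, a0=19.088; τ=−ln(0.8472)/19.088=0.009 → t=0.173; u2·a0=0.8981·19.088=17.143; a1+…+a3=8.000 < 17.143 ≤ a1+…+a4=19.088 → R4 fires; M=3 G=7 Q=11 A=12
Draw 4: a1=1.680, a2=4.642, a3=2.464, a4=9.072, a0=17.858; τ=−ln(0.6510)/17.858=0.024 → t=0.197; u2·a0=0.3894·17.858=6.954; a1+a2=6.322 < 6.954 ≤ a1+…+a3=8.786 → R3 fires; M=3 G=8 Q=12 A=12
Draw 5: a1=1.680, a2=5.064, a3=2.688, a4=9.072, a0=18.504; τ=−ln(0.6655)/18.504=0.022 → t=0.219; u2·a0=0.7885·18.504=14.590; a1+…+a3=9.432 < 14.590 ≤ a1+…+a4=18.504 → R4 fires; M=2 G=8 Q=13 A=13
Draw 6: a1=1.820, a2=5.486, a3=2.912, a4=6.552, a0=16.770; τ=−ln(0.9655)/16.770=0.002 → t=0.222; u2·a0=0.8914·16.770=14.949; a1+…+a3=10.218 < 14.949 ≤ a1+…+a4=16.770 → R4 fires; M=1 G=8 Q=14 A=14
Draw 7: a1=1.960, a2=5.908, a3=3.136, a4=3.528, a0=14.532; τ=−ln(0.8223)/14.532=0.013 → t=0.235; u2·a0=0.7901·14.532=11.482; a1+…+a3=11.004 < 11.482 ≤ a1+…+a4=14.532 → R4 fires; M=0 G=8 Q=15 A=15
Draw 8: a1=2.100, a2=6.330, a3=3.360, a4=0.000, a0=11.790; τ=−ln(0.0438)/11.790=0.265 → t=0.500; u2·a0=0.7024·11.790=8.281; a1=2.100 < 8.281 ≤ a1+a2=8.430 → R2 fires; M=0 G=9 Q=14 A=15
Draw 9: a1=2.100, a2=5.908, a3=3.136, a4=0.000, a0=11.144; τ=−ln(0.3548)/11.144=0.093 → t=0.593; u2·a0=0.6738·11.144=7.509; a1=2.100 < 7.509 ≤ a1+a2=8.008 → R2 fires; M=0 G=10 Q=13 A=15
Draw 10: a1=2.100, a2=5.486, a3=2.912, a4=0.000, a0=10.498; τ=−ln(0.1023)/10.498=0.217 → t=0.811; u2·a0=0.2828·10.498=2.969; a1=2.100 < 2.969 ≤ a1+a2=7.586 → R2 fires; M=0 G=11 Q=12 A=15
Draw 11: a1=2.100, a2=5.064, a3=2.688, a4=0.000, a0=9.852; τ=−ln(0.8646)/9.852=0.015 → t=0.825; u2·a0=0.1884·9.852=1.856 ≤ a1=2.100 → R1 fires; M=1 G=11 Q=12 A=14
Draw 12: a1=1.960, a2=5.064, a3=2.688, a4=3.528, a0=13.240; τ=−ln(0.8734)/13.240=0.010 → t=0.836; u2·a0=0.5672·13.240=7.510; a1+a2=7.024 < 7.510 ≤ a1+…+a3=9.712 → R3 fires; M=1 G=12 Q=13 A=14
Draw 13: a1=1.960, a2=5.486, a3=2.912, a4=3.528, a0=13.886; τ=−ln(0.2529)/13.886=0.099 → t=0.935 > T=0.89: stop.
G first becomes ≥ 10 when it reaches 10 at the event at t=0.593.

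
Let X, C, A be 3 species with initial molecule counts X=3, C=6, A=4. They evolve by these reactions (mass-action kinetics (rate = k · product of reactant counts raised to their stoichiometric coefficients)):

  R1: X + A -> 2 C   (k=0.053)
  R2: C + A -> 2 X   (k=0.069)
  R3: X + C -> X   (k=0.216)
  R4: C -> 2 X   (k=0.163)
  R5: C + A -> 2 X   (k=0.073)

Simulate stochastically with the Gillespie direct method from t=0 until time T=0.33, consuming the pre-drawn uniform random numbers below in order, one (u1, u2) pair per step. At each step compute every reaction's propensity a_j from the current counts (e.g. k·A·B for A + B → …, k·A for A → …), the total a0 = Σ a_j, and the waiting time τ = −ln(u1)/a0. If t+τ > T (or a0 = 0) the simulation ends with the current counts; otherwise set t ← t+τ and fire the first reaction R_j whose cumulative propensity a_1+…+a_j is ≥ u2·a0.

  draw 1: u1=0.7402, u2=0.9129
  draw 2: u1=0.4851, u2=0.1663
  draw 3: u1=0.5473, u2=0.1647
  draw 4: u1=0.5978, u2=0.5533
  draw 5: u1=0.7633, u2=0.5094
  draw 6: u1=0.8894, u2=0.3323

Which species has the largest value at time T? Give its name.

Dominant species at T: X

t=0.000: X=3 C=6 A=4
Draw 1: a1=0.636, a2=1.656, a3=3.888, a4=0.978, a5=1.752, a0=8.910; τ=−ln(0.7402)/8.910=0.034 → t=0.034; u2·a0=0.9129·8.910=8.134; a1+…+a4=7.158 < 8.134 ≤ a1+…+a5=8.910 → R5 fires; X=5 C=5 A=3
Draw 2: a1=0.795, a2=1.035, a3=5.400, a4=0.815, a5=1.095, a0=9.140; τ=−ln(0.4851)/9.140=0.079 → t=0.113; u2·a0=0.1663·9.140=1.520; a1=0.795 < 1.520 ≤ a1+a2=1.830 → R2 fires; X=7 C=4 A=2
Draw 3: a1=0.742, a2=0.552, a3=6.048, a4=0.652, a5=0.584, a0=8.578; τ=−ln(0.5473)/8.578=0.070 → t=0.183; u2·a0=0.1647·8.578=1.413; a1+a2=1.294 < 1.413 ≤ a1+…+a3=7.342 → R3 fires; X=7 C=3 A=2
Draw 4: a1=0.742, a2=0.414, a3=4.536, a4=0.489, a5=0.438, a0=6.619; τ=−ln(0.5978)/6.619=0.078 → t=0.261; u2·a0=0.5533·6.619=3.662; a1+a2=1.156 < 3.662 ≤ a1+…+a3=5.692 → R3 fires; X=7 C=2 A=2
Draw 5: a1=0.742, a2=0.276, a3=3.024, a4=0.326, a5=0.292, a0=4.660; τ=−ln(0.7633)/4.660=0.058 → t=0.319; u2·a0=0.5094·4.660=2.374; a1+a2=1.018 < 2.374 ≤ a1+…+a3=4.042 → R3 fires; X=7 C=1 A=2
Draw 6: a1=0.742, a2=0.138, a3=1.512, a4=0.163, a5=0.146, a0=2.701; τ=−ln(0.8894)/2.701=0.043 → t=0.362 > T=0.33: stop.
At T=0.33: X=7 C=1 A=2; the largest is X.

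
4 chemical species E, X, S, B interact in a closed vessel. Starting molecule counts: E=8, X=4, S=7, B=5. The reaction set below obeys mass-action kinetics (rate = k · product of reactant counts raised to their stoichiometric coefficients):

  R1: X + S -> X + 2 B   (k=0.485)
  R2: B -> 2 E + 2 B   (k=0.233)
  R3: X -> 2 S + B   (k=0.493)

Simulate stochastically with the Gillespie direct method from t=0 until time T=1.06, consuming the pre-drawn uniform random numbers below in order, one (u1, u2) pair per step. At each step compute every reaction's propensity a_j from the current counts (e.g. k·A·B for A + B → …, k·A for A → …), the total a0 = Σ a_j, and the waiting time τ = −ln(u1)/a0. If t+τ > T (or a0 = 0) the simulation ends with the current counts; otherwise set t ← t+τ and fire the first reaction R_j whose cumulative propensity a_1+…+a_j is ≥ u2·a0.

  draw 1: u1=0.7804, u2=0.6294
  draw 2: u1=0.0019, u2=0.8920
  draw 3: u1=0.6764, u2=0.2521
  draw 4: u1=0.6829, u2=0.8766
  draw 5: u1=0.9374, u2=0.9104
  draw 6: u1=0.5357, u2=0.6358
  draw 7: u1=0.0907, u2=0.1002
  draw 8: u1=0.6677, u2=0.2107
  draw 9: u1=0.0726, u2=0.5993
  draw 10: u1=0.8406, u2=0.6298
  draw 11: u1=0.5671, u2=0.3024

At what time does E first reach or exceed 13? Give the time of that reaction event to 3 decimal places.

Threshold first reached at t = 1.023

t=0.000: E=8 X=4 S=7 B=5
Draw 1: a1=13.580, a2=1.165, a3=1.972, a0=16.717; τ=−ln(0.7804)/16.717=0.015 → t=0.015; u2·a0=0.6294·16.717=10.522 ≤ a1=13.580 → R1 fires; E=8 X=4 S=6 B=7
Draw 2: a1=11.640, a2=1.631, a3=1.972, a0=15.243; τ=−ln(0.0019)/15.243=0.411 → t=0.426; u2·a0=0.8920·15.243=13.597; a1+a2=13.271 < 13.597 ≤ a1+…+a3=15.243 → R3 fires; E=8 X=3 S=8 B=8
Draw 3: a1=11.640, a2=1.864, a3=1.479, a0=14.983; τ=−ln(0.6764)/14.983=0.026 → t=0.452; u2·a0=0.2521·14.983=3.777 ≤ a1=11.640 → R1 fires; E=8 X=3 S=7 B=10
Draw 4: a1=10.185, a2=2.330, a3=1.479, a0=13.994; τ=−ln(0.6829)/13.994=0.027 → t=0.479; u2·a0=0.8766·13.994=12.267; a1=10.185 < 12.267 ≤ a1+a2=12.515 → R2 fires; E=10 X=3 S=7 B=11
Draw 5: a1=10.185, a2=2.563, a3=1.479, a0=14.227; τ=−ln(0.9374)/14.227=0.005 → t=0.484; u2·a0=0.9104·14.227=12.952; a1+a2=12.748 < 12.952 ≤ a1+…+a3=14.227 → R3 fires; E=10 X=2 S=9 B=12
Draw 6: a1=8.730, a2=2.796, a3=0.986, a0=12.512; τ=−ln(0.5357)/12.512=0.050 → t=0.534; u2·a0=0.6358·12.512=7.955 ≤ a1=8.730 → R1 fires; E=10 X=2 S=8 B=14
Draw 7: a1=7.760, a2=3.262, a3=0.986, a0=12.008; τ=−ln(0.0907)/12.008=0.200 → t=0.734; u2·a0=0.1002·12.008=1.203 ≤ a1=7.760 → R1 fires; E=10 X=2 S=7 B=16
Draw 8: a1=6.790, a2=3.728, a3=0.986, a0=11.504; τ=−ln(0.6677)/11.504=0.035 → t=0.769; u2·a0=0.2107·11.504=2.424 ≤ a1=6.790 → R1 fires; E=10 X=2 S=6 B=18
Draw 9: a1=5.820, a2=4.194, a3=0.986, a0=11.000; τ=−ln(0.0726)/11.000=0.238 → t=1.007; u2·a0=0.5993·11.000=6.592; a1=5.820 < 6.592 ≤ a1+a2=10.014 → R2 fires; E=12 X=2 S=6 B=19
Draw 10: a1=5.820, a2=4.427, a3=0.986, a0=11.233; τ=−ln(0.8406)/11.233=0.015 → t=1.023; u2·a0=0.6298·11.233=7.075; a1=5.820 < 7.075 ≤ a1+a2=10.247 → R2 fires; E=14 X=2 S=6 B=20
Draw 11: a1=5.820, a2=4.660, a3=0.986, a0=11.466; τ=−ln(0.5671)/11.466=0.049 → t=1.072 > T=1.06: stop.
E first becomes ≥ 13 when it reaches 14 at the event at t=1.023.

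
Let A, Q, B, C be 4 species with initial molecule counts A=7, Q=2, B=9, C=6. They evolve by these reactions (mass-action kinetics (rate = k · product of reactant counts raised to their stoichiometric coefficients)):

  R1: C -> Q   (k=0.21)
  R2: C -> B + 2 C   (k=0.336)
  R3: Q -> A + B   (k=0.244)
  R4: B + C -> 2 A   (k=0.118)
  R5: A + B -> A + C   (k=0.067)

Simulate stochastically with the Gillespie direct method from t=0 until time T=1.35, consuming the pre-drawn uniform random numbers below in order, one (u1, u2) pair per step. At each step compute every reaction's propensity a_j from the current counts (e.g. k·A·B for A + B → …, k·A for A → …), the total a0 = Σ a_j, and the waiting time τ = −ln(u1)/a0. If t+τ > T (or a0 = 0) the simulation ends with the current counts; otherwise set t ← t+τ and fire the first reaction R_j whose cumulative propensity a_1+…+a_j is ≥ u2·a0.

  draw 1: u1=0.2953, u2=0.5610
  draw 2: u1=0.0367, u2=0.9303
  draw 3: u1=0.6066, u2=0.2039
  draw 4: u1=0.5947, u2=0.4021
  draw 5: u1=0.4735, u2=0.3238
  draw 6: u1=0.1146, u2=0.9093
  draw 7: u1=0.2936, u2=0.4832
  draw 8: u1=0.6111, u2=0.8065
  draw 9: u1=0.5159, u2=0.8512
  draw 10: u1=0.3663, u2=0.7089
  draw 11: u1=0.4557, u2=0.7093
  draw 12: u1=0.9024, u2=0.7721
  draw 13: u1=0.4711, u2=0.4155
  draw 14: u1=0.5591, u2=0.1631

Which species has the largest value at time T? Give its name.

Dominant species at T: A

t=0.000: A=7 Q=2 B=9 C=6
Draw 1: a1=1.260, a2=2.016, a3=0.488, a4=6.372, a5=4.221, a0=14.357; τ=−ln(0.2953)/14.357=0.085 → t=0.085; u2·a0=0.5610·14.357=8.054; a1+…+a3=3.764 < 8.054 ≤ a1+…+a4=10.136 → R4 fires; A=9 Q=2 B=8 C=5
Draw 2: a1=1.050, a2=1.680, a3=0.488, a4=4.720, a5=4.824, a0=12.762; τ=−ln(0.0367)/12.762=0.259 → t=0.344; u2·a0=0.9303·12.762=11.872; a1+…+a4=7.938 < 11.872 ≤ a1+…+a5=12.762 → R5 fires; A=9 Q=2 B=7 C=6
Draw 3: a1=1.260, a2=2.016, a3=0.488, a4=4.956, a5=4.221, a0=12.941; τ=−ln(0.6066)/12.941=0.039 → t=0.383; u2·a0=0.2039·12.941=2.639; a1=1.260 < 2.639 ≤ a1+a2=3.276 → R2 fires; A=9 Q=2 B=8 C=7
Draw 4: a1=1.470, a2=2.352, a3=0.488, a4=6.608, a5=4.824, a0=15.742; τ=−ln(0.5947)/15.742=0.033 → t=0.416; u2·a0=0.4021·15.742=6.330; a1+…+a3=4.310 < 6.330 ≤ a1+…+a4=10.918 → R4 fires; A=11 Q=2 B=7 C=6
Draw 5: a1=1.260, a2=2.016, a3=0.488, a4=4.956, a5=5.159, a0=13.879; τ=−ln(0.4735)/13.879=0.054 → t=0.469; u2·a0=0.3238·13.879=4.494; a1+…+a3=3.764 < 4.494 ≤ a1+…+a4=8.720 → R4 fires; A=13 Q=2 B=6 C=5
Draw 6: a1=1.050, a2=1.680, a3=0.488, a4=3.540, a5=5.226, a0=11.984; τ=−ln(0.1146)/11.984=0.181 → t=0.650; u2·a0=0.9093·11.984=10.897; a1+…+a4=6.758 < 10.897 ≤ a1+…+a5=11.984 → R5 fires; A=13 Q=2 B=5 C=6
Draw 7: a1=1.260, a2=2.016, a3=0.488, a4=3.540, a5=4.355, a0=11.659; τ=−ln(0.2936)/11.659=0.105 → t=0.755; u2·a0=0.4832·11.659=5.634; a1+…+a3=3.764 < 5.634 ≤ a1+…+a4=7.304 → R4 fires; A=15 Q=2 B=4 C=5
Draw 8: a1=1.050, a2=1.680, a3=0.488, a4=2.360, a5=4.020, a0=9.598; τ=−ln(0.6111)/9.598=0.051 → t=0.807; u2·a0=0.8065·9.598=7.741; a1+…+a4=5.578 < 7.741 ≤ a1+…+a5=9.598 → R5 fires; A=15 Q=2 B=3 C=6
Draw 9: a1=1.260, a2=2.016, a3=0.488, a4=2.124, a5=3.015, a0=8.903; τ=−ln(0.5159)/8.903=0.074 → t=0.881; u2·a0=0.8512·8.903=7.578; a1+…+a4=5.888 < 7.578 ≤ a1+…+a5=8.903 → R5 fires; A=15 Q=2 B=2 C=7
Draw 10: a1=1.470, a2=2.352, a3=0.488, a4=1.652, a5=2.010, a0=7.972; τ=−ln(0.3663)/7.972=0.126 → t=1.007; u2·a0=0.7089·7.972=5.651; a1+…+a3=4.310 < 5.651 ≤ a1+…+a4=5.962 → R4 fires; A=17 Q=2 B=1 C=6
Draw 11: a1=1.260, a2=2.016, a3=0.488, a4=0.708, a5=1.139, a0=5.611; τ=−ln(0.4557)/5.611=0.140 → t=1.147; u2·a0=0.7093·5.611=3.980; a1+…+a3=3.764 < 3.980 ≤ a1+…+a4=4.472 → R4 fires; A=19 Q=2 B=0 C=5
Draw 12: a1=1.050, a2=1.680, a3=0.488, a4=0.000, a5=0.000, a0=3.218; τ=−ln(0.9024)/3.218=0.032 → t=1.179; u2·a0=0.7721·3.218=2.485; a1=1.050 < 2.485 ≤ a1+a2=2.730 → R2 fires; A=19 Q=2 B=1 C=6
Draw 13: a1=1.260, a2=2.016, a3=0.488, a4=0.708, a5=1.273, a0=5.745; τ=−ln(0.4711)/5.745=0.131 → t=1.310; u2·a0=0.4155·5.745=2.387; a1=1.260 < 2.387 ≤ a1+a2=3.276 → R2 fires; A=19 Q=2 B=2 C=7
Draw 14: a1=1.470, a2=2.352, a3=0.488, a4=1.652, a5=2.546, a0=8.508; τ=−ln(0.5591)/8.508=0.068 → t=1.378 > T=1.35: stop.
At T=1.35: A=19 Q=2 B=2 C=7; the largest is A.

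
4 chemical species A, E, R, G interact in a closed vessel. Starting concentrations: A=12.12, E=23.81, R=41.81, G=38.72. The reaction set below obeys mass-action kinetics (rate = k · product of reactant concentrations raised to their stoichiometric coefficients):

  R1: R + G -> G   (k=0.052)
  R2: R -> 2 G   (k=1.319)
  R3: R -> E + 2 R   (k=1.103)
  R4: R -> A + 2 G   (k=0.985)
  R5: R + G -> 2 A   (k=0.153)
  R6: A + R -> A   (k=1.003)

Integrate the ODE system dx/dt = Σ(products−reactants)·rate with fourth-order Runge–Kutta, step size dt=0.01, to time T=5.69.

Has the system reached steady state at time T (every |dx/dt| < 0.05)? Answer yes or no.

Steady state at T: yes

RK4 with dt=0.01: 569 steps to T=5.69. Trajectory (selected grid times):
t=0.00: A=12.12 E=23.81 R=41.81 G=38.72
t=0.63: A=29.66 E=25.35 R=0.00 G=37.07
t=1.26: A=29.66 E=25.35 R=0.00 G=37.07
t=1.90: A=29.66 E=25.35 R=0.00 G=37.07
t=2.53: A=29.66 E=25.35 R=0.00 G=37.07
t=3.16: A=29.66 E=25.35 R=0.00 G=37.07
t=3.79: A=29.66 E=25.35 R=0.00 G=37.07
t=4.43: A=29.66 E=25.35 R=0.00 G=37.07
t=5.06: A=29.66 E=25.35 R=0.00 G=37.07
t=5.69: A=29.66 E=25.35 R=0.00 G=37.07
Rates at T: R1=0.0000, R2=0.0000, R3=0.0000, R4=0.0000, R5=0.0000, R6=0.0000
dx/dt at T (Σ net stoichiometry × rate): A=+0.0000, E=+0.0000, R=-0.0000, G=-0.0000
Largest |dx/dt| is |-0.0000| (R) < 0.05 → steady.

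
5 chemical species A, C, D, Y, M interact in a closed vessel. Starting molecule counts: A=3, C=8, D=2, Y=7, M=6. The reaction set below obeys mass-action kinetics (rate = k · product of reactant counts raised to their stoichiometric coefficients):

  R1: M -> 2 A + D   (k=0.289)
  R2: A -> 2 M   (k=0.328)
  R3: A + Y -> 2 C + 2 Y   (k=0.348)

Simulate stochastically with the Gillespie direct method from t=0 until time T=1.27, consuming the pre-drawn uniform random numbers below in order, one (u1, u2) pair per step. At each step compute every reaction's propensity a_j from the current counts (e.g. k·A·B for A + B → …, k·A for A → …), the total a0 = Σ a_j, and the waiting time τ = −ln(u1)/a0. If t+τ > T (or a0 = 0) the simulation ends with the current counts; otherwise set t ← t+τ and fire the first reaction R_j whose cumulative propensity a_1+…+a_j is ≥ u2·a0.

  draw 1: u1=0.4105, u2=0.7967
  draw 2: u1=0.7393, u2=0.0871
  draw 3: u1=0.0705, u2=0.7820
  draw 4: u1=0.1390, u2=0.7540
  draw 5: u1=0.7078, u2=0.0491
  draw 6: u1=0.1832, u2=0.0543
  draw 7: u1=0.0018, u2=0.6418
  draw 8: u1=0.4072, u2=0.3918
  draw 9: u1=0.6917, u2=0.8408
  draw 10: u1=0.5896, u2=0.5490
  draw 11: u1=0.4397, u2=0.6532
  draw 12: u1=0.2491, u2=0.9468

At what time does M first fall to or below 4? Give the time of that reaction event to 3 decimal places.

t=0.000: A=3 C=8 D=2 Y=7 M=6
Draw 1: a1=1.734, a2=0.984, a3=7.308, a0=10.026; τ=−ln(0.4105)/10.026=0.089 → t=0.089; u2·a0=0.7967·10.026=7.988; a1+a2=2.718 < 7.988 ≤ a1+…+a3=10.026 → R3 fires; A=2 C=10 D=2 Y=8 M=6
Draw 2: a1=1.734, a2=0.656, a3=5.568, a0=7.958; τ=−ln(0.7393)/7.958=0.038 → t=0.127; u2·a0=0.0871·7.958=0.693 ≤ a1=1.734 → R1 fires; A=4 C=10 D=3 Y=8 M=5
Draw 3: a1=1.445, a2=1.312, a3=11.136, a0=13.893; τ=−ln(0.0705)/13.893=0.191 → t=0.318; u2·a0=0.7820·13.893=10.864; a1+a2=2.757 < 10.864 ≤ a1+…+a3=13.893 → R3 fires; A=3 C=12 D=3 Y=9 M=5
Draw 4: a1=1.445, a2=0.984, a3=9.396, a0=11.825; τ=−ln(0.1390)/11.825=0.167 → t=0.485; u2·a0=0.7540·11.825=8.916; a1+a2=2.429 < 8.916 ≤ a1+…+a3=11.825 → R3 fires; A=2 C=14 D=3 Y=10 M=5
Draw 5: a1=1.445, a2=0.656, a3=6.960, a0=9.061; τ=−ln(0.7078)/9.061=0.038 → t=0.523; u2·a0=0.0491·9.061=0.445 ≤ a1=1.445 → R1 fires; A=4 C=14 D=4 Y=10 M=4
Draw 6: a1=1.156, a2=1.312, a3=13.920, a0=16.388; τ=−ln(0.1832)/16.388=0.104 → t=0.626; u2·a0=0.0543·16.388=0.890 ≤ a1=1.156 → R1 fires; A=6 C=14 D=5 Y=10 M=3
Draw 7: a1=0.867, a2=1.968, a3=20.880, a0=23.715; τ=−ln(0.0018)/23.715=0.266 → t=0.893; u2·a0=0.6418·23.715=15.220; a1+a2=2.835 < 15.220 ≤ a1+…+a3=23.715 → R3 fires; A=5 C=16 D=5 Y=11 M=3
Draw 8: a1=0.867, a2=1.640, a3=19.140, a0=21.647; τ=−ln(0.4072)/21.647=0.042 → t=0.934; u2·a0=0.3918·21.647=8.481; a1+a2=2.507 < 8.481 ≤ a1+…+a3=21.647 → R3 fires; A=4 C=18 D=5 Y=12 M=3
Draw 9: a1=0.867, a2=1.312, a3=16.704, a0=18.883; τ=−ln(0.6917)/18.883=0.020 → t=0.954; u2·a0=0.8408·18.883=15.877; a1+a2=2.179 < 15.877 ≤ a1+…+a3=18.883 → R3 fires; A=3 C=20 D=5 Y=13 M=3
Draw 10: a1=0.867, a2=0.984, a3=13.572, a0=15.423; τ=−ln(0.5896)/15.423=0.034 → t=0.988; u2·a0=0.5490·15.423=8.467; a1+a2=1.851 < 8.467 ≤ a1+…+a3=15.423 → R3 fires; A=2 C=22 D=5 Y=14 M=3
Draw 11: a1=0.867, a2=0.656, a3=9.744, a0=11.267; τ=−ln(0.4397)/11.267=0.073 → t=1.061; u2·a0=0.6532·11.267=7.360; a1+a2=1.523 < 7.360 ≤ a1+…+a3=11.267 → R3 fires; A=1 C=24 D=5 Y=15 M=3
Draw 12: a1=0.867, a2=0.328, a3=5.220, a0=6.415; τ=−ln(0.2491)/6.415=0.217 → t=1.278 > T=1.27: stop.
M first becomes ≤ 4 when it reaches 4 at the event at t=0.523.

Threshold first reached at t = 0.523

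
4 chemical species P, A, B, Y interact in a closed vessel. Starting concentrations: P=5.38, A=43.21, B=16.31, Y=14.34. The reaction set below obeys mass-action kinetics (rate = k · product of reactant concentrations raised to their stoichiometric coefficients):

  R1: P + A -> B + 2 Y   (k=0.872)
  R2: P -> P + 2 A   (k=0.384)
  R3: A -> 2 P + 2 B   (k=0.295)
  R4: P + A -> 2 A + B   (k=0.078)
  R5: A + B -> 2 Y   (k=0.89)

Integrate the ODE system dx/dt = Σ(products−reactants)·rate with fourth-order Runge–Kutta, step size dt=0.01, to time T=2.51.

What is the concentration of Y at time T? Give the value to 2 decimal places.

RK4 with dt=0.01: 251 steps to T=2.51. Trajectory (selected grid times):
t=0.00: P=5.38 A=43.21 B=16.31 Y=14.34
t=0.28: P=0.66 A=10.40 B=1.73 Y=78.80
t=0.56: P=0.63 A=5.82 B=1.39 Y=87.16
t=0.84: P=0.62 A=3.42 B=1.35 Y=91.61
t=1.12: P=0.62 A=2.07 B=1.34 Y=94.22
t=1.39: P=0.62 A=1.31 B=1.33 Y=95.77
t=1.67: P=0.62 A=0.86 B=1.33 Y=96.79
t=1.95: P=0.62 A=0.60 B=1.33 Y=97.49
t=2.23: P=0.62 A=0.45 B=1.33 Y=97.98
t=2.51: P=0.62 A=0.36 B=1.33 Y=98.37
Read off Y at T=2.51: 98.37

Y at T = 98.37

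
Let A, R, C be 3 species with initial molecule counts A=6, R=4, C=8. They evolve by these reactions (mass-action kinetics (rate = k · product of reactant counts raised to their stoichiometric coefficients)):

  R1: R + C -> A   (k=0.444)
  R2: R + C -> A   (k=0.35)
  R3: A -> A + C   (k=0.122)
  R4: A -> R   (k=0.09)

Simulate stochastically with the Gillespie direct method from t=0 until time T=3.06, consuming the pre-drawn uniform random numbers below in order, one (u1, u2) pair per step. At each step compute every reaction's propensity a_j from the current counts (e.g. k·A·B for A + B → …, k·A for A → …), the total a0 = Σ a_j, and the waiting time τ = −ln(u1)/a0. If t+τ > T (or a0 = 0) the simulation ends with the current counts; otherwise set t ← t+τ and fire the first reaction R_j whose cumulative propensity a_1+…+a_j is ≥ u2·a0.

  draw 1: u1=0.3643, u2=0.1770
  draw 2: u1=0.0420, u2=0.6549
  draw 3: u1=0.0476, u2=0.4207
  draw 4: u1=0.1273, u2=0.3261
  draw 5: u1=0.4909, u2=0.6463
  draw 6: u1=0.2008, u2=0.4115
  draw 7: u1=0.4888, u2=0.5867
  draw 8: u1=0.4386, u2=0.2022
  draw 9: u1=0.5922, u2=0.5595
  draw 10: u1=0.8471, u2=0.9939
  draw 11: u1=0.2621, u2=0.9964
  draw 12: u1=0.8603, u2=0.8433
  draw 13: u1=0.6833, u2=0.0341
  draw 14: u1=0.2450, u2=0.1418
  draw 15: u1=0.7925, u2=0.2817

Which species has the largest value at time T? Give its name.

t=0.000: A=6 R=4 C=8
Draw 1: a1=14.208, a2=11.200, a3=0.732, a4=0.540, a0=26.680; τ=−ln(0.3643)/26.680=0.038 → t=0.038; u2·a0=0.1770·26.680=4.722 ≤ a1=14.208 → R1 fires; A=7 R=3 C=7
Draw 2: a1=9.324, a2=7.350, a3=0.854, a4=0.630, a0=18.158; τ=−ln(0.0420)/18.158=0.175 → t=0.212; u2·a0=0.6549·18.158=11.892; a1=9.324 < 11.892 ≤ a1+a2=16.674 → R2 fires; A=8 R=2 C=6
Draw 3: a1=5.328, a2=4.200, a3=0.976, a4=0.720, a0=11.224; τ=−ln(0.0476)/11.224=0.271 → t=0.484; u2·a0=0.4207·11.224=4.722 ≤ a1=5.328 → R1 fires; A=9 R=1 C=5
Draw 4: a1=2.220, a2=1.750, a3=1.098, a4=0.810, a0=5.878; τ=−ln(0.1273)/5.878=0.351 → t=0.834; u2·a0=0.3261·5.878=1.917 ≤ a1=2.220 → R1 fires; A=10 R=0 C=4
Draw 5: a1=0.000, a2=0.000, a3=1.220, a4=0.900, a0=2.120; τ=−ln(0.4909)/2.120=0.336 → t=1.170; u2·a0=0.6463·2.120=1.370; a1+…+a3=1.220 < 1.370 ≤ a1+…+a4=2.120 → R4 fires; A=9 R=1 C=4
Draw 6: a1=1.776, a2=1.400, a3=1.098, a4=0.810, a0=5.084; τ=−ln(0.2008)/5.084=0.316 → t=1.486; u2·a0=0.4115·5.084=2.092; a1=1.776 < 2.092 ≤ a1+a2=3.176 → R2 fires; A=10 R=0 C=3
Draw 7: a1=0.000, a2=0.000, a3=1.220, a4=0.900, a0=2.120; τ=−ln(0.4888)/2.120=0.338 → t=1.823; u2·a0=0.5867·2.120=1.244; a1+…+a3=1.220 < 1.244 ≤ a1+…+a4=2.120 → R4 fires; A=9 R=1 C=3
Draw 8: a1=1.332, a2=1.050, a3=1.098, a4=0.810, a0=4.290; τ=−ln(0.4386)/4.290=0.192 → t=2.016; u2·a0=0.2022·4.290=0.867 ≤ a1=1.332 → R1 fires; A=10 R=0 C=2
Draw 9: a1=0.000, a2=0.000, a3=1.220, a4=0.900, a0=2.120; τ=−ln(0.5922)/2.120=0.247 → t=2.263; u2·a0=0.5595·2.120=1.186; a1+a2=0.000 < 1.186 ≤ a1+…+a3=1.220 → R3 fires; A=10 R=0 C=3
Draw 10: a1=0.000, a2=0.000, a3=1.220, a4=0.900, a0=2.120; τ=−ln(0.8471)/2.120=0.078 → t=2.341; u2·a0=0.9939·2.120=2.107; a1+…+a3=1.220 < 2.107 ≤ a1+…+a4=2.120 → R4 fires; A=9 R=1 C=3
Draw 11: a1=1.332, a2=1.050, a3=1.098, a4=0.810, a0=4.290; τ=−ln(0.2621)/4.290=0.312 → t=2.653; u2·a0=0.9964·4.290=4.275; a1+…+a3=3.480 < 4.275 ≤ a1+…+a4=4.290 → R4 fires; A=8 R=2 C=3
Draw 12: a1=2.664, a2=2.100, a3=0.976, a4=0.720, a0=6.460; τ=−ln(0.8603)/6.460=0.023 → t=2.676; u2·a0=0.8433·6.460=5.448; a1+a2=4.764 < 5.448 ≤ a1+…+a3=5.740 → R3 fires; A=8 R=2 C=4
Draw 13: a1=3.552, a2=2.800, a3=0.976, a4=0.720, a0=8.048; τ=−ln(0.6833)/8.048=0.047 → t=2.724; u2·a0=0.0341·8.048=0.274 ≤ a1=3.552 → R1 fires; A=9 R=1 C=3
Draw 14: a1=1.332, a2=1.050, a3=1.098, a4=0.810, a0=4.290; τ=−ln(0.2450)/4.290=0.328 → t=3.052; u2·a0=0.1418·4.290=0.608 ≤ a1=1.332 → R1 fires; A=10 R=0 C=2
Draw 15: a1=0.000, a2=0.000, a3=1.220, a4=0.900, a0=2.120; τ=−ln(0.7925)/2.120=0.110 → t=3.161 > T=3.06: stop.
At T=3.06: A=10 R=0 C=2; the largest is A.

Dominant species at T: A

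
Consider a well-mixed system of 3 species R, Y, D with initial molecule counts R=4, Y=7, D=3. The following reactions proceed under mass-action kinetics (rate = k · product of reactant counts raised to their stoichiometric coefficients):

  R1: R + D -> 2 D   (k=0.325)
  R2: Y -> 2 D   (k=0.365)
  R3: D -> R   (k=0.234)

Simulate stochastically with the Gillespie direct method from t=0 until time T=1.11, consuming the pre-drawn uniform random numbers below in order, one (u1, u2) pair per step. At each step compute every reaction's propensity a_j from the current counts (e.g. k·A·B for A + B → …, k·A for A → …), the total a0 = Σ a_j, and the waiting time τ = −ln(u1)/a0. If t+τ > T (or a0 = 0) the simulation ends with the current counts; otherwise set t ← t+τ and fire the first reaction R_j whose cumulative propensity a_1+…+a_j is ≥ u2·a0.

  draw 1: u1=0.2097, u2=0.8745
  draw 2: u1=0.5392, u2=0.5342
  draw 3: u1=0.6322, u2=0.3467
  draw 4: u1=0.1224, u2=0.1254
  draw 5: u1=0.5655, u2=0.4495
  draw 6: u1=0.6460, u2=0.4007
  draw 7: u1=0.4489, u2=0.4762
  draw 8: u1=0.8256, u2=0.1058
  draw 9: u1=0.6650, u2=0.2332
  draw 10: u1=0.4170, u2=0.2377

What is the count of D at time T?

t=0.000: R=4 Y=7 D=3
Draw 1: a1=3.900, a2=2.555, a3=0.702, a0=7.157; τ=−ln(0.2097)/7.157=0.218 → t=0.218; u2·a0=0.8745·7.157=6.259; a1=3.900 < 6.259 ≤ a1+a2=6.455 → R2 fires; R=4 Y=6 D=5
Draw 2: a1=6.500, a2=2.190, a3=1.170, a0=9.860; τ=−ln(0.5392)/9.860=0.063 → t=0.281; u2·a0=0.5342·9.860=5.267 ≤ a1=6.500 → R1 fires; R=3 Y=6 D=6
Draw 3: a1=5.850, a2=2.190, a3=1.404, a0=9.444; τ=−ln(0.6322)/9.444=0.049 → t=0.329; u2·a0=0.3467·9.444=3.274 ≤ a1=5.850 → R1 fires; R=2 Y=6 D=7
Draw 4: a1=4.550, a2=2.190, a3=1.638, a0=8.378; τ=−ln(0.1224)/8.378=0.251 → t=0.580; u2·a0=0.1254·8.378=1.051 ≤ a1=4.550 → R1 fires; R=1 Y=6 D=8
Draw 5: a1=2.600, a2=2.190, a3=1.872, a0=6.662; τ=−ln(0.5655)/6.662=0.086 → t=0.666; u2·a0=0.4495·6.662=2.995; a1=2.600 < 2.995 ≤ a1+a2=4.790 → R2 fires; R=1 Y=5 D=10
Draw 6: a1=3.250, a2=1.825, a3=2.340, a0=7.415; τ=−ln(0.6460)/7.415=0.059 → t=0.725; u2·a0=0.4007·7.415=2.971 ≤ a1=3.250 → R1 fires; R=0 Y=5 D=11
Draw 7: a1=0.000, a2=1.825, a3=2.574, a0=4.399; τ=−ln(0.4489)/4.399=0.182 → t=0.907; u2·a0=0.4762·4.399=2.095; a1+a2=1.825 < 2.095 ≤ a1+…+a3=4.399 → R3 fires; R=1 Y=5 D=10
Draw 8: a1=3.250, a2=1.825, a3=2.340, a0=7.415; τ=−ln(0.8256)/7.415=0.026 → t=0.933; u2·a0=0.1058·7.415=0.785 ≤ a1=3.250 → R1 fires; R=0 Y=5 D=11
Draw 9: a1=0.000, a2=1.825, a3=2.574, a0=4.399; τ=−ln(0.6650)/4.399=0.093 → t=1.025; u2·a0=0.2332·4.399=1.026; a1=0.000 < 1.026 ≤ a1+a2=1.825 → R2 fires; R=0 Y=4 D=13
Draw 10: a1=0.000, a2=1.460, a3=3.042, a0=4.502; τ=−ln(0.4170)/4.502=0.194 → t=1.220 > T=1.11: stop.
Read off D at T=1.11: 13

D at T = 13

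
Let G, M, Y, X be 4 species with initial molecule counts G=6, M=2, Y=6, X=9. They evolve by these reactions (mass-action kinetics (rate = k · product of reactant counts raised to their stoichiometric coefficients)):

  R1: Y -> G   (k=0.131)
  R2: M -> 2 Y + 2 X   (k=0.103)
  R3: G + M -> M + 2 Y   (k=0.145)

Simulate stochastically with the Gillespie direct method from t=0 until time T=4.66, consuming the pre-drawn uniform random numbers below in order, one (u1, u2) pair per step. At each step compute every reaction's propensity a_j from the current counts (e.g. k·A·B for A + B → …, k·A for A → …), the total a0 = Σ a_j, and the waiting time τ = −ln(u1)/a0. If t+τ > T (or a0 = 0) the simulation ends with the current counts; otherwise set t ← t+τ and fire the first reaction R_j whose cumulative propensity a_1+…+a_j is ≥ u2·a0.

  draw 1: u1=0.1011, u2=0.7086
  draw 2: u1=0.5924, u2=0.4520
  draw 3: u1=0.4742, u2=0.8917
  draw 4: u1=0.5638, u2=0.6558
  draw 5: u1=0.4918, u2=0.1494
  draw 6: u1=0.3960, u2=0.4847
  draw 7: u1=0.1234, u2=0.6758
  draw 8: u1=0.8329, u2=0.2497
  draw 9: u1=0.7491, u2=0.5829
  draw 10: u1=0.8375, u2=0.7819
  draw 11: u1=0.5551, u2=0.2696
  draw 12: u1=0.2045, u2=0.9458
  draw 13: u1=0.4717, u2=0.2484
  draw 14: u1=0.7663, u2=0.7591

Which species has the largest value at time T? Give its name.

t=0.000: G=6 M=2 Y=6 X=9
Draw 1: a1=0.786, a2=0.206, a3=1.740, a0=2.732; τ=−ln(0.1011)/2.732=0.839 → t=0.839; u2·a0=0.7086·2.732=1.936; a1+a2=0.992 < 1.936 ≤ a1+…+a3=2.732 → R3 fires; G=5 M=2 Y=8 X=9
Draw 2: a1=1.048, a2=0.206, a3=1.450, a0=2.704; τ=−ln(0.5924)/2.704=0.194 → t=1.032; u2·a0=0.4520·2.704=1.222; a1=1.048 < 1.222 ≤ a1+a2=1.254 → R2 fires; G=5 M=1 Y=10 X=11
Draw 3: a1=1.310, a2=0.103, a3=0.725, a0=2.138; τ=−ln(0.4742)/2.138=0.349 → t=1.381; u2·a0=0.8917·2.138=1.906; a1+a2=1.413 < 1.906 ≤ a1+…+a3=2.138 → R3 fires; G=4 M=1 Y=12 X=11
Draw 4: a1=1.572, a2=0.103, a3=0.580, a0=2.255; τ=−ln(0.5638)/2.255=0.254 → t=1.636; u2·a0=0.6558·2.255=1.479 ≤ a1=1.572 → R1 fires; G=5 M=1 Y=11 X=11
Draw 5: a1=1.441, a2=0.103, a3=0.725, a0=2.269; τ=−ln(0.4918)/2.269=0.313 → t=1.948; u2·a0=0.1494·2.269=0.339 ≤ a1=1.441 → R1 fires; G=6 M=1 Y=10 X=11
Draw 6: a1=1.310, a2=0.103, a3=0.870, a0=2.283; τ=−ln(0.3960)/2.283=0.406 → t=2.354; u2·a0=0.4847·2.283=1.107 ≤ a1=1.310 → R1 fires; G=7 M=1 Y=9 X=11
Draw 7: a1=1.179, a2=0.103, a3=1.015, a0=2.297; τ=−ln(0.1234)/2.297=0.911 → t=3.265; u2·a0=0.6758·2.297=1.552; a1+a2=1.282 < 1.552 ≤ a1+…+a3=2.297 → R3 fires; G=6 M=1 Y=11 X=11
Draw 8: a1=1.441, a2=0.103, a3=0.870, a0=2.414; τ=−ln(0.8329)/2.414=0.076 → t=3.341; u2·a0=0.2497·2.414=0.603 ≤ a1=1.441 → R1 fires; G=7 M=1 Y=10 X=11
Draw 9: a1=1.310, a2=0.103, a3=1.015, a0=2.428; τ=−ln(0.7491)/2.428=0.119 → t=3.460; u2·a0=0.5829·2.428=1.415; a1+a2=1.413 < 1.415 ≤ a1+…+a3=2.428 → R3 fires; G=6 M=1 Y=12 X=11
Draw 10: a1=1.572, a2=0.103, a3=0.870, a0=2.545; τ=−ln(0.8375)/2.545=0.070 → t=3.529; u2·a0=0.7819·2.545=1.990; a1+a2=1.675 < 1.990 ≤ a1+…+a3=2.545 → R3 fires; G=5 M=1 Y=14 X=11
Draw 11: a1=1.834, a2=0.103, a3=0.725, a0=2.662; τ=−ln(0.5551)/2.662=0.221 → t=3.750; u2·a0=0.2696·2.662=0.718 ≤ a1=1.834 → R1 fires; G=6 M=1 Y=13 X=11
Draw 12: a1=1.703, a2=0.103, a3=0.870, a0=2.676; τ=−ln(0.2045)/2.676=0.593 → t=4.344; u2·a0=0.9458·2.676=2.531; a1+a2=1.806 < 2.531 ≤ a1+…+a3=2.676 → R3 fires; G=5 M=1 Y=15 X=11
Draw 13: a1=1.965, a2=0.103, a3=0.725, a0=2.793; τ=−ln(0.4717)/2.793=0.269 → t=4.613; u2·a0=0.2484·2.793=0.694 ≤ a1=1.965 → R1 fires; G=6 M=1 Y=14 X=11
Draw 14: a1=1.834, a2=0.103, a3=0.870, a0=2.807; τ=−ln(0.7663)/2.807=0.095 → t=4.707 > T=4.66: stop.
At T=4.66: G=6 M=1 Y=14 X=11; the largest is Y.

Dominant species at T: Y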